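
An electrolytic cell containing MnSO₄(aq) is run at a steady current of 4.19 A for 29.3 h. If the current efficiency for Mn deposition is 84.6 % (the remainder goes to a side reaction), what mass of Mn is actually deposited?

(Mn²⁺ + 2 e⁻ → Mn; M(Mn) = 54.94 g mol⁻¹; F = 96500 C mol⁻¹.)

106 g

Q = I·t = 4.190 × 105480 = 442000 C.
n(e⁻) = 442000/96500 = 4.580 mol; theoretically n(Mn) = 4.580/2 = 2.290 mol, m_theo = 125.8 g.
At 84.6 % efficiency, m_actual = 0.846 × 125.8 = 106 g.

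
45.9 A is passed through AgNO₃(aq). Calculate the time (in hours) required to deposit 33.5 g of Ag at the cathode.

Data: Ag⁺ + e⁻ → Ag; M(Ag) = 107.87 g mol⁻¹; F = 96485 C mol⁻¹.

n(Ag) = m/M = 33.5 / 107.87 = 0.3106 mol.
Each Ag atom requires 1 electron, so n(e⁻) = 1 × 0.3106 = 0.3106 mol.
Q = n(e⁻)·F = 0.3106 × 96485 = 29960 C.
t = Q/I = 29960 / 45.90 A = 652.8 s = 0.181 h.

0.181 h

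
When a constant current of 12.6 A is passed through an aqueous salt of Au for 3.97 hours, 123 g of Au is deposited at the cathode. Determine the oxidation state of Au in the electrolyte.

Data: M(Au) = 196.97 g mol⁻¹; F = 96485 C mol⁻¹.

Q = I·t = 12.60 A × 14292 s = 180100 C, so n(e⁻) = 180100/96485 = 1.866 mol.
n(Au) deposited = 123 / 196.97 = 0.6245 mol.
Electrons per atom = n(e⁻)/n(Au) = 1.866 / 0.6245 = 2.99 ≈ 3, so the ion is Au³⁺.

+3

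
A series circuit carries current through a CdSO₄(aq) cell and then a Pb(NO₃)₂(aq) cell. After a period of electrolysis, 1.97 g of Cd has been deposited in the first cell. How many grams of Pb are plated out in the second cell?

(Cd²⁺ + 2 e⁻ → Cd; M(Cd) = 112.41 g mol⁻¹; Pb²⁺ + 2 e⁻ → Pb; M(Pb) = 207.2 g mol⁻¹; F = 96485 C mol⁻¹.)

n(Cd) = 1.97 / 112.41 = 0.01753 mol.
Since Cd²⁺ + 2 e⁻ → Cd, n(e⁻) passed = 2 × 0.01753 = 0.03505 mol.
Cells in series carry the same charge, so the same 0.03505 mol of electrons passes through cell 2.
Pb²⁺ + 2 e⁻ → Pb, so n(Pb) = 0.03505 / 2 = 0.01753 mol.
m(Pb) = 0.01753 × 207.2 = 3.63 g.

3.63 g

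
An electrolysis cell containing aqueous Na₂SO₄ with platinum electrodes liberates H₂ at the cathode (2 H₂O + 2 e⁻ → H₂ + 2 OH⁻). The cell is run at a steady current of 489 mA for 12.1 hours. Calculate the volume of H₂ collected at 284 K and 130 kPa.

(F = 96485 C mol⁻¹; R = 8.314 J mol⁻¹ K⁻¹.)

Q = I·t = 0.4890 A × 43560 s = 21300 C.
n(e⁻) = Q/F = 21300 / 96485 = 0.2208 mol.
2 electrons are transferred per H₂ molecule, so n(H₂) = 0.2208 / 2 = 0.1104 mol.
V = nRT/P = (0.1104 × 8.314 × 284) / (130 × 10³ Pa) = 0.00200 m³ = 2.00 L.

2.00 L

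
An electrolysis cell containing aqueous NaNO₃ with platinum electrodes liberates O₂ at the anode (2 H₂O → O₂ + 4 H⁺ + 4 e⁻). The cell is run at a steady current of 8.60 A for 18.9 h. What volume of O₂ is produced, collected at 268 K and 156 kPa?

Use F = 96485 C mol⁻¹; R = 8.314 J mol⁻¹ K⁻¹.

21.7 L

Q = I·t = 8.600 A × 68040 s = 585100 C.
n(e⁻) = Q/F = 585100 / 96485 = 6.065 mol.
4 electrons are transferred per O₂ molecule, so n(O₂) = 6.065 / 4 = 1.516 mol.
V = nRT/P = (1.516 × 8.314 × 268) / (156 × 10³ Pa) = 0.0217 m³ = 21.7 L.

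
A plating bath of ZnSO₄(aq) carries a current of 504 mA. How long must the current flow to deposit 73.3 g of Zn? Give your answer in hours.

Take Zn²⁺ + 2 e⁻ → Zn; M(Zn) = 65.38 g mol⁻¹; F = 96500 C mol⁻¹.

119 h

n(Zn) = m/M = 73.3 / 65.38 = 1.121 mol.
Each Zn atom requires 2 electrons, so n(e⁻) = 2 × 1.121 = 2.242 mol.
Q = n(e⁻)·F = 2.242 × 96500 = 216400 C.
t = Q/I = 216400 / 0.5040 A = 429300 s = 119 h.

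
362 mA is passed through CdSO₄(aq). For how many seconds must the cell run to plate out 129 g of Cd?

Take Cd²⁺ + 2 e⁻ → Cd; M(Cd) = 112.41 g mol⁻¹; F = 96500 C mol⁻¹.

n(Cd) = m/M = 129 / 112.41 = 1.148 mol.
Each Cd atom requires 2 electrons, so n(e⁻) = 2 × 1.148 = 2.295 mol.
Q = n(e⁻)·F = 2.295 × 96500 = 221500 C.
t = Q/I = 221500 / 0.3620 A = 611800 s.

6.12 × 10⁵ s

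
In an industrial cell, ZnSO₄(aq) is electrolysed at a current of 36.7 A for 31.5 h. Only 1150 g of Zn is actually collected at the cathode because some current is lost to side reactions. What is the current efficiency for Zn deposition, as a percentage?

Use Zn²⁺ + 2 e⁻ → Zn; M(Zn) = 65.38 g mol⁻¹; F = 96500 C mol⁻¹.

Q = I·t = 36.70 × 113400 = 4162000 C; n(e⁻) = 4162000/96500 = 43.13 mol.
Theoretical n(Zn) = n(e⁻)/2 = 21.56 mol, i.e. m_theo = 21.56 × 65.38 = 1410 g.
Efficiency = m_actual / m_theo = 1150 / 1410 = 81.6 %.

81.6 %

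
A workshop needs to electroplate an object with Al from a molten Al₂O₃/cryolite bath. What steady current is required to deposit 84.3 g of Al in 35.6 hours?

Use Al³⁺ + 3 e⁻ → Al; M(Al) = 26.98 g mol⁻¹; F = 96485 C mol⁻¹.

7.06 A

n(Al) = 84.3 / 26.98 = 3.125 mol.
n(e⁻) = 3 × 3.125 = 9.374 mol.
Q = n(e⁻)·F = 9.374 × 96485 = 904400 C.
I = Q/t = 904400 / 128160 s = 7.06 A.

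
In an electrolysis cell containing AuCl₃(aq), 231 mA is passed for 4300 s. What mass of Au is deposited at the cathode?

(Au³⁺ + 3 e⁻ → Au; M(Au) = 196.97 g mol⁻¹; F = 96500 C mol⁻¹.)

0.676 g

Q = I·t = 0.2310 A × 4300.0 s = 993.3 C.
n(e⁻) = Q/F = 993.3 / 96500 = 0.01029 mol.
Au³⁺ + 3 e⁻ → Au, so n(Au) = n(e⁻)/3 = 0.003431 mol.
m = n·M = 0.003431 × 196.97 = 0.676 g.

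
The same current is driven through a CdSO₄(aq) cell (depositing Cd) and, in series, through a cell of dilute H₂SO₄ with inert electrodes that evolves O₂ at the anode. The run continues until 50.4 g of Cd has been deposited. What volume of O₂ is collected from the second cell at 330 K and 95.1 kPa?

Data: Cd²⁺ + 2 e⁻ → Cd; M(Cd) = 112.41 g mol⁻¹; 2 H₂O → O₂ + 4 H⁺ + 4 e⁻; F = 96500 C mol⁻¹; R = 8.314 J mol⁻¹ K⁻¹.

6.47 L

n(Cd) = 50.4 / 112.41 = 0.4484 mol, so n(e⁻) = 2 × 0.4484 = 0.8967 mol.
The cells are in series, so the same 0.8967 mol of electrons passes through the second cell.
2 H₂O → O₂ + 4 H⁺ + 4 e⁻ — 4 mol e⁻ per mol O₂, so n(O₂) = 0.8967/4 = 0.2242 mol.
V = nRT/P = (0.2242 × 8.314 × 330) / (95.1 × 10³) = 0.00647 m³ = 6.47 L.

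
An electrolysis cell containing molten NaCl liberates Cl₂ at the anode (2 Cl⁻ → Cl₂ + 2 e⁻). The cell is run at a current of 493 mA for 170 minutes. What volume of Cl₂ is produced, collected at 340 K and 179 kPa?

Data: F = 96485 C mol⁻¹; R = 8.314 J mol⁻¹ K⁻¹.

Q = I·t = 0.4930 A × 10200 s = 5029 C.
n(e⁻) = Q/F = 5029 / 96485 = 0.05212 mol.
2 electrons are transferred per Cl₂ molecule, so n(Cl₂) = 0.05212 / 2 = 0.02606 mol.
V = nRT/P = (0.02606 × 8.314 × 340) / (179 × 10³ Pa) = 4.12 × 10⁻⁴ m³ = 0.412 L.

0.412 L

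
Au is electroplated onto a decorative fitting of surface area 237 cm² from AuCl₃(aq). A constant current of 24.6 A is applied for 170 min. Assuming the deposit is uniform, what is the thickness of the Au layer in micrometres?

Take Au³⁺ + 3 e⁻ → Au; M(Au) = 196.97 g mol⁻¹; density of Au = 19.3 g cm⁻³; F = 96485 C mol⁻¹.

Q = I·t = 24.60 × 10200 = 250900 C; n(e⁻) = 2.601 mol.
n(Au) = n(e⁻)/3 = 0.8669 mol, so m = 0.8669 × 196.97 = 170.7 g.
Volume = m/ρ = 170.7 / 19.3 = 8.847 cm³.
Thickness = V/A = 8.847 / 237 = 0.0373 cm = 373 μm.

373 μm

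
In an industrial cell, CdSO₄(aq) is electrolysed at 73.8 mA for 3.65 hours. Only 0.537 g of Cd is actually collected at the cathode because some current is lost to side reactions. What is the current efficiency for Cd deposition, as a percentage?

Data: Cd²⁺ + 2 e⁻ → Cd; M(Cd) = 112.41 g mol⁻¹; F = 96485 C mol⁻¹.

95.1 %

Q = I·t = 0.07380 × 13140 = 969.7 C; n(e⁻) = 969.7/96485 = 0.01005 mol.
Theoretical n(Cd) = n(e⁻)/2 = 0.005025 mol, i.e. m_theo = 0.005025 × 112.41 = 0.5649 g.
Efficiency = m_actual / m_theo = 0.537 / 0.5649 = 95.1 %.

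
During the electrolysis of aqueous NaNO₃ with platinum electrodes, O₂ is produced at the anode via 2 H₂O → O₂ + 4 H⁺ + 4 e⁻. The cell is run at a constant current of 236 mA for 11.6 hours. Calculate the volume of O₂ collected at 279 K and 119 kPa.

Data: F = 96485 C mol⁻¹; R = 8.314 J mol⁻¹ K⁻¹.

0.498 L

Q = I·t = 0.2360 A × 41760 s = 9855 C.
n(e⁻) = Q/F = 9855 / 96485 = 0.1021 mol.
4 electrons are transferred per O₂ molecule, so n(O₂) = 0.1021 / 4 = 0.02554 mol.
V = nRT/P = (0.02554 × 8.314 × 279) / (119 × 10³ Pa) = 4.98 × 10⁻⁴ m³ = 0.498 L.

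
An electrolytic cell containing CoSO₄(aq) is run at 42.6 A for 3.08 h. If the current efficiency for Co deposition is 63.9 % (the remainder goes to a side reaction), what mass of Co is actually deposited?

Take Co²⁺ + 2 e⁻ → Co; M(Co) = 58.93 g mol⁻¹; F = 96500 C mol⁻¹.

Q = I·t = 42.60 × 11088 = 472300 C.
n(e⁻) = 472300/96500 = 4.895 mol; theoretically n(Co) = 4.895/2 = 2.447 mol, m_theo = 144.2 g.
At 63.9 % efficiency, m_actual = 0.639 × 144.2 = 92.2 g.

92.2 g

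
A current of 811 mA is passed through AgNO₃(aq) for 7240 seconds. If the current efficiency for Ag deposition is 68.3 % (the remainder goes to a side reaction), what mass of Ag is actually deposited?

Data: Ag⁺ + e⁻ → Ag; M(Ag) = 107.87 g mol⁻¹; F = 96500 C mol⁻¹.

Q = I·t = 0.8110 × 7240.0 = 5872 C.
n(e⁻) = 5872/96500 = 0.06085 mol; theoretically n(Ag) = 0.06085/1 = 0.06085 mol, m_theo = 6.563 g.
At 68.3 % efficiency, m_actual = 0.683 × 6.563 = 4.48 g.

4.48 g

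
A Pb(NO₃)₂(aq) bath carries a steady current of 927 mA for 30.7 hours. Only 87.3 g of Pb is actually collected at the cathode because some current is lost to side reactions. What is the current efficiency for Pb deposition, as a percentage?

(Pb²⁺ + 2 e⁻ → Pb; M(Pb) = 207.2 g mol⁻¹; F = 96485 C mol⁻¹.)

79.4 %

Q = I·t = 0.9270 × 110520 = 102500 C; n(e⁻) = 102500/96485 = 1.062 mol.
Theoretical n(Pb) = n(e⁻)/2 = 0.5309 mol, i.e. m_theo = 0.5309 × 207.2 = 110.0 g.
Efficiency = m_actual / m_theo = 87.3 / 110.0 = 79.4 %.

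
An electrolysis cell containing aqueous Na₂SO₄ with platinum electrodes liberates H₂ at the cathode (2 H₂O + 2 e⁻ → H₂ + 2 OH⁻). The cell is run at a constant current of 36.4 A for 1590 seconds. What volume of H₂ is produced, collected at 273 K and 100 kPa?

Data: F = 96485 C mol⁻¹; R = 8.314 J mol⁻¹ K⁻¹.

Q = I·t = 36.40 A × 1590.0 s = 57880 C.
n(e⁻) = Q/F = 57880 / 96485 = 0.5998 mol.
2 electrons are transferred per H₂ molecule, so n(H₂) = 0.5998 / 2 = 0.2999 mol.
V = nRT/P = (0.2999 × 8.314 × 273) / (100 × 10³ Pa) = 0.00681 m³ = 6.81 L.

6.81 L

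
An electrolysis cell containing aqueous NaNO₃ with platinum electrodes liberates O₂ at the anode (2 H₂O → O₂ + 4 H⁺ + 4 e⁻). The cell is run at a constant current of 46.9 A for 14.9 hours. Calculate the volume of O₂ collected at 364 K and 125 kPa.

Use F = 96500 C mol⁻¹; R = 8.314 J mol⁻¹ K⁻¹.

158 L

Q = I·t = 46.90 A × 53640 s = 2516000 C.
n(e⁻) = Q/F = 2516000 / 96500 = 26.07 mol.
4 electrons are transferred per O₂ molecule, so n(O₂) = 26.07 / 4 = 6.517 mol.
V = nRT/P = (6.517 × 8.314 × 364) / (125 × 10³ Pa) = 0.158 m³ = 158 L.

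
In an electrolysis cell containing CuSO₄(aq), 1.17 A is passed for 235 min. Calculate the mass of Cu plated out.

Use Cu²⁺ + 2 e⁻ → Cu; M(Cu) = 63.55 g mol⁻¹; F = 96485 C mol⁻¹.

Q = I·t = 1.170 A × 14100 s = 16500 C.
n(e⁻) = Q/F = 16500 / 96485 = 0.1710 mol.
Cu²⁺ + 2 e⁻ → Cu, so n(Cu) = n(e⁻)/2 = 0.08549 mol.
m = n·M = 0.08549 × 63.55 = 5.43 g.

5.43 g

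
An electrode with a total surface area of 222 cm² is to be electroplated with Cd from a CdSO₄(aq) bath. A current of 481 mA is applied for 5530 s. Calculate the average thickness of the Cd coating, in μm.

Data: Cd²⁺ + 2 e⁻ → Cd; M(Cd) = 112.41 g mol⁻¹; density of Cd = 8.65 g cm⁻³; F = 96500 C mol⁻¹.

Q = I·t = 0.4810 × 5530.0 = 2660 C; n(e⁻) = 0.02756 mol.
n(Cd) = n(e⁻)/2 = 0.01378 mol, so m = 0.01378 × 112.41 = 1.549 g.
Volume = m/ρ = 1.549 / 8.65 = 0.1791 cm³.
Thickness = V/A = 0.1791 / 222 = 8.07 × 10⁻⁴ cm = 8.07 μm.

8.07 μm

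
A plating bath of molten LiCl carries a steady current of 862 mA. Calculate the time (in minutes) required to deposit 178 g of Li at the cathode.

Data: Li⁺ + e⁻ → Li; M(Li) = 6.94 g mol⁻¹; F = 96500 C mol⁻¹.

n(Li) = m/M = 178 / 6.94 = 25.65 mol.
Each Li atom requires 1 electron, so n(e⁻) = 1 × 25.65 = 25.65 mol.
Q = n(e⁻)·F = 25.65 × 96500 = 2475000 C.
t = Q/I = 2475000 / 0.8620 A = 2871000 s = 47900 min.

47900 min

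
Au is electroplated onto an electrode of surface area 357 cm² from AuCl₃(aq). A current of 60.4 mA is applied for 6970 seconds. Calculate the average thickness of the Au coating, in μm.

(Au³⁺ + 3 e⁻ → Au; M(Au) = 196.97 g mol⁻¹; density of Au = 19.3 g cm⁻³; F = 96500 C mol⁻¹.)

Q = I·t = 0.06040 × 6970.0 = 421.0 C; n(e⁻) = 0.004363 mol.
n(Au) = n(e⁻)/3 = 0.001454 mol, so m = 0.001454 × 196.97 = 0.2864 g.
Volume = m/ρ = 0.2864 / 19.3 = 0.01484 cm³.
Thickness = V/A = 0.01484 / 357 = 4.16 × 10⁻⁵ cm = 0.416 μm.

0.416 μm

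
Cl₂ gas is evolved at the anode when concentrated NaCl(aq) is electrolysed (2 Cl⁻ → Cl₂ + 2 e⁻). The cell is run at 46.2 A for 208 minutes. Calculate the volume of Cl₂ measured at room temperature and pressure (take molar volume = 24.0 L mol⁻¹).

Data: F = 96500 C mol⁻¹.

Q = I·t = 46.20 A × 12480 s = 576600 C.
n(e⁻) = Q/F = 576600 / 96500 = 5.975 mol.
2 electrons are transferred per Cl₂ molecule, so n(Cl₂) = 5.975 / 2 = 2.987 mol.
V = n × V_m = 2.987 × 24.0 = 71.7 L.

71.7 L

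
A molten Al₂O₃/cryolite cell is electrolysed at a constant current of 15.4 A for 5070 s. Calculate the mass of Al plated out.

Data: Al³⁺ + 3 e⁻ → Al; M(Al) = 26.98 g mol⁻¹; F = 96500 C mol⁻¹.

7.28 g

Q = I·t = 15.40 A × 5070.0 s = 78080 C.
n(e⁻) = Q/F = 78080 / 96500 = 0.8091 mol.
Al³⁺ + 3 e⁻ → Al, so n(Al) = n(e⁻)/3 = 0.2697 mol.
m = n·M = 0.2697 × 26.98 = 7.28 g.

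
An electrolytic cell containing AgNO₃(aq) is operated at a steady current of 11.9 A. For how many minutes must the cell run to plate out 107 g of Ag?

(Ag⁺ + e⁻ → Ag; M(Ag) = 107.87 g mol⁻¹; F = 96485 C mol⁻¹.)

n(Ag) = m/M = 107 / 107.87 = 0.9919 mol.
Each Ag atom requires 1 electron, so n(e⁻) = 1 × 0.9919 = 0.9919 mol.
Q = n(e⁻)·F = 0.9919 × 96485 = 95710 C.
t = Q/I = 95710 / 11.90 A = 8043 s = 134 min.

134 min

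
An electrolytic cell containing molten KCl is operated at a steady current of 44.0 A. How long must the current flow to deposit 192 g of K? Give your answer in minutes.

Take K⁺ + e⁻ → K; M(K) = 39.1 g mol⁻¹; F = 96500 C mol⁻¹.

n(K) = m/M = 192 / 39.1 = 4.910 mol.
Each K atom requires 1 electron, so n(e⁻) = 1 × 4.910 = 4.910 mol.
Q = n(e⁻)·F = 4.910 × 96500 = 473900 C.
t = Q/I = 473900 / 44.00 A = 10770 s = 179 min.

179 min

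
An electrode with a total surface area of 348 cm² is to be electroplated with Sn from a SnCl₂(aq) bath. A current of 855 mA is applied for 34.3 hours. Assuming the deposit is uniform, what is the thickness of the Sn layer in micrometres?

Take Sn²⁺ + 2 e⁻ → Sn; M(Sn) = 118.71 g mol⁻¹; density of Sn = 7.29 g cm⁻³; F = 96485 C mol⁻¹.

Q = I·t = 0.8550 × 123480 = 105600 C; n(e⁻) = 1.094 mol.
n(Sn) = n(e⁻)/2 = 0.5471 mol, so m = 0.5471 × 118.71 = 64.95 g.
Volume = m/ρ = 64.95 / 7.29 = 8.909 cm³.
Thickness = V/A = 8.909 / 348 = 0.0256 cm = 256 μm.

256 μm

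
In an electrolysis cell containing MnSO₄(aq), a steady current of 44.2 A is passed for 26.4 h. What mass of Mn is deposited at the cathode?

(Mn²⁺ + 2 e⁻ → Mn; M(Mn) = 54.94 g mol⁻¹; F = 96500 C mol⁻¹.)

1200 g

Q = I·t = 44.20 A × 95040 s = 4201000 C.
n(e⁻) = Q/F = 4201000 / 96500 = 43.53 mol.
Mn²⁺ + 2 e⁻ → Mn, so n(Mn) = n(e⁻)/2 = 21.77 mol.
m = n·M = 21.77 × 54.94 = 1200 g.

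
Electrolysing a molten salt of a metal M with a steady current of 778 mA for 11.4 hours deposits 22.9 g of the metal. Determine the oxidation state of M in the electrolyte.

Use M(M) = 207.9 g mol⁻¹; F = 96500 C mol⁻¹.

Q = I·t = 0.7780 A × 41040 s = 31930 C, so n(e⁻) = 31930/96500 = 0.3309 mol.
n(M) deposited = 22.9 / 207.9 = 0.1101 mol.
Electrons per atom = n(e⁻)/n(M) = 0.3309 / 0.1101 = 3.00 ≈ 3, so the ion is M³⁺.

+3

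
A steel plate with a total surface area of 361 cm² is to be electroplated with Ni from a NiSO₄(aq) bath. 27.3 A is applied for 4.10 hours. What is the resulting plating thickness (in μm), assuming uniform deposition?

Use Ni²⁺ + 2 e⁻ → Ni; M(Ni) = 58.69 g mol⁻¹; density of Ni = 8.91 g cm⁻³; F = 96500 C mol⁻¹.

Q = I·t = 27.30 × 14760 = 402900 C; n(e⁻) = 4.176 mol.
n(Ni) = n(e⁻)/2 = 2.088 mol, so m = 2.088 × 58.69 = 122.5 g.
Volume = m/ρ = 122.5 / 8.91 = 13.75 cm³.
Thickness = V/A = 13.75 / 361 = 0.0381 cm = 381 μm.

381 μm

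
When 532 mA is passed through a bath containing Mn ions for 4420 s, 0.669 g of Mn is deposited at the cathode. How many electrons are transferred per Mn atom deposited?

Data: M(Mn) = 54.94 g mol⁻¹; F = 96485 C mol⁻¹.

2

Q = I·t = 0.5320 A × 4420.0 s = 2351 C, so n(e⁻) = 2351/96485 = 0.02437 mol.
n(Mn) deposited = 0.669 / 54.94 = 0.01218 mol.
Electrons per atom = n(e⁻)/n(Mn) = 0.02437 / 0.01218 = 2.00 ≈ 2, so the ion is Mn²⁺.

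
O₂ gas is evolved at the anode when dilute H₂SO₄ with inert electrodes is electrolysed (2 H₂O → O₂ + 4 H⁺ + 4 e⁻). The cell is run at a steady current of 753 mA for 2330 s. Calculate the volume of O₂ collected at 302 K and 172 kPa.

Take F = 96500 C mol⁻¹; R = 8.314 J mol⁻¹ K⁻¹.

0.0664 L

Q = I·t = 0.7530 A × 2330.0 s = 1754 C.
n(e⁻) = Q/F = 1754 / 96500 = 0.01818 mol.
4 electrons are transferred per O₂ molecule, so n(O₂) = 0.01818 / 4 = 0.004545 mol.
V = nRT/P = (0.004545 × 8.314 × 302) / (172 × 10³ Pa) = 6.64 × 10⁻⁵ m³ = 0.0664 L.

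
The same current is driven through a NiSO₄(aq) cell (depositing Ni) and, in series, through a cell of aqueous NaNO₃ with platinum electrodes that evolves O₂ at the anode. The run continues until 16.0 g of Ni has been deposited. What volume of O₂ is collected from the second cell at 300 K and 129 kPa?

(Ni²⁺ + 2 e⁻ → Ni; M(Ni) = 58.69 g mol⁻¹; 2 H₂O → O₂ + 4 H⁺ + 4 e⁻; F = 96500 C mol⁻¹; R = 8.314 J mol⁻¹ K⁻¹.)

n(Ni) = 16.0 / 58.69 = 0.2726 mol, so n(e⁻) = 2 × 0.2726 = 0.5452 mol.
The cells are in series, so the same 0.5452 mol of electrons passes through the second cell.
2 H₂O → O₂ + 4 H⁺ + 4 e⁻ — 4 mol e⁻ per mol O₂, so n(O₂) = 0.5452/4 = 0.1363 mol.
V = nRT/P = (0.1363 × 8.314 × 300) / (129 × 10³) = 0.00264 m³ = 2.64 L.

2.64 L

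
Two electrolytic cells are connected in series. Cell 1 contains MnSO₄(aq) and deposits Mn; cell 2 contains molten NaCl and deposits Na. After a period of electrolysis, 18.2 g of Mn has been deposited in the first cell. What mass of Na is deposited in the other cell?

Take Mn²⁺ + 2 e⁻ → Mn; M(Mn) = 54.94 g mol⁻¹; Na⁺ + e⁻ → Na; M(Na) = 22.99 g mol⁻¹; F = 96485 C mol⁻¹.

15.2 g

n(Mn) = 18.2 / 54.94 = 0.3313 mol.
Since Mn²⁺ + 2 e⁻ → Mn, n(e⁻) passed = 2 × 0.3313 = 0.6625 mol.
Cells in series carry the same charge, so the same 0.6625 mol of electrons passes through cell 2.
Na⁺ + e⁻ → Na, so n(Na) = 0.6625 / 1 = 0.6625 mol.
m(Na) = 0.6625 × 22.99 = 15.2 g.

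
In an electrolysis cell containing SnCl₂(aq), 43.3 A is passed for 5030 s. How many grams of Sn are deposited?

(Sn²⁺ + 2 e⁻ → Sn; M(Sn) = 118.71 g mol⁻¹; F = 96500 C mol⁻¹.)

134 g

Q = I·t = 43.30 A × 5030.0 s = 217800 C.
n(e⁻) = Q/F = 217800 / 96500 = 2.257 mol.
Sn²⁺ + 2 e⁻ → Sn, so n(Sn) = n(e⁻)/2 = 1.128 mol.
m = n·M = 1.128 × 118.71 = 134 g.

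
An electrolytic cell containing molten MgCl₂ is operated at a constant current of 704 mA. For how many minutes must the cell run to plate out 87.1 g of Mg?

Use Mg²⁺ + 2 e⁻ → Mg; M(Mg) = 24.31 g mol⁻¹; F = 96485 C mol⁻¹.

n(Mg) = m/M = 87.1 / 24.31 = 3.583 mol.
Each Mg atom requires 2 electrons, so n(e⁻) = 2 × 3.583 = 7.166 mol.
Q = n(e⁻)·F = 7.166 × 96485 = 691400 C.
t = Q/I = 691400 / 0.7040 A = 982100 s = 16400 min.

16400 min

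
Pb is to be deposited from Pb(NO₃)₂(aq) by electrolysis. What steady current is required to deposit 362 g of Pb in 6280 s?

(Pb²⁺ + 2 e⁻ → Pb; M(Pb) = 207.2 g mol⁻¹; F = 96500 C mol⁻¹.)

n(Pb) = 362 / 207.2 = 1.747 mol.
n(e⁻) = 2 × 1.747 = 3.494 mol.
Q = n(e⁻)·F = 3.494 × 96500 = 337200 C.
I = Q/t = 337200 / 6280.0 s = 53.7 A.

53.7 A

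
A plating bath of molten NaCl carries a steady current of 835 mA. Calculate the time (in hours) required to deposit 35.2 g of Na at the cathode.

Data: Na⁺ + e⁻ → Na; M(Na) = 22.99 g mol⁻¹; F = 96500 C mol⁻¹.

49.2 h

n(Na) = m/M = 35.2 / 22.99 = 1.531 mol.
Each Na atom requires 1 electron, so n(e⁻) = 1 × 1.531 = 1.531 mol.
Q = n(e⁻)·F = 1.531 × 96500 = 147800 C.
t = Q/I = 147800 / 0.8350 A = 176900 s = 49.2 h.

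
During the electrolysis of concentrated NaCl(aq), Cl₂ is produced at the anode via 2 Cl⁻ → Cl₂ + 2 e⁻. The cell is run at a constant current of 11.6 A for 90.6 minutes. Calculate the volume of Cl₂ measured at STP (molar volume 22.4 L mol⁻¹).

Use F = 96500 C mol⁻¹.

Q = I·t = 11.60 A × 5436.0 s = 63060 C.
n(e⁻) = Q/F = 63060 / 96500 = 0.6534 mol.
2 electrons are transferred per Cl₂ molecule, so n(Cl₂) = 0.6534 / 2 = 0.3267 mol.
V = n × V_m = 0.3267 × 22.4 = 7.32 L.

7.32 L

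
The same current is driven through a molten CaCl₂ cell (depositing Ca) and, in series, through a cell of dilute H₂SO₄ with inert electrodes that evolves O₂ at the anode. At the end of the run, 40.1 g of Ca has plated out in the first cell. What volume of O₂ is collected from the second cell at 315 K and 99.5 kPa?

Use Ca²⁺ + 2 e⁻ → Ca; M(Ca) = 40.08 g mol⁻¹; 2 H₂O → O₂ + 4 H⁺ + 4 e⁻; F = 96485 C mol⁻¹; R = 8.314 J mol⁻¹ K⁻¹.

n(Ca) = 40.1 / 40.08 = 1.000 mol, so n(e⁻) = 2 × 1.000 = 2.001 mol.
The cells are in series, so the same 2.001 mol of electrons passes through the second cell.
2 H₂O → O₂ + 4 H⁺ + 4 e⁻ — 4 mol e⁻ per mol O₂, so n(O₂) = 2.001/4 = 0.5002 mol.
V = nRT/P = (0.5002 × 8.314 × 315) / (99.5 × 10³) = 0.0132 m³ = 13.2 L.

13.2 L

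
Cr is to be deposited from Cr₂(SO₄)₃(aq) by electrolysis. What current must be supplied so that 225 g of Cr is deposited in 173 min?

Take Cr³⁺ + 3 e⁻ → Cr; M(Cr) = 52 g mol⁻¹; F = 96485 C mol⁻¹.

121 A

n(Cr) = 225 / 52 = 4.327 mol.
n(e⁻) = 3 × 4.327 = 12.98 mol.
Q = n(e⁻)·F = 12.98 × 96485 = 1252000 C.
I = Q/t = 1252000 / 10380 s = 121 A.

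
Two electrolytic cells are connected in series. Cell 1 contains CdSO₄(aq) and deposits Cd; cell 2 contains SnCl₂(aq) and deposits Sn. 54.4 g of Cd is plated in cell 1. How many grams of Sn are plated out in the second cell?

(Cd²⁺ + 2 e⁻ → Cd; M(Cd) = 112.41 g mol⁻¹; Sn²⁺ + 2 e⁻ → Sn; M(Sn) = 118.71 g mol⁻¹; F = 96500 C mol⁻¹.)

57.4 g

n(Cd) = 54.4 / 112.41 = 0.4839 mol.
Since Cd²⁺ + 2 e⁻ → Cd, n(e⁻) passed = 2 × 0.4839 = 0.9679 mol.
Cells in series carry the same charge, so the same 0.9679 mol of electrons passes through cell 2.
Sn²⁺ + 2 e⁻ → Sn, so n(Sn) = 0.9679 / 2 = 0.4839 mol.
m(Sn) = 0.4839 × 118.71 = 57.4 g.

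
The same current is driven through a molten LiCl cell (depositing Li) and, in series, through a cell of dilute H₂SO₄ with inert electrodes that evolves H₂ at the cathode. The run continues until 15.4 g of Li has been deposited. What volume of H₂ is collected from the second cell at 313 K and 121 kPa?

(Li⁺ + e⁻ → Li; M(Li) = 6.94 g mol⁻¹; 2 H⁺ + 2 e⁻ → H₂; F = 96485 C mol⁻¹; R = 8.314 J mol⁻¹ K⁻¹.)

23.9 L

n(Li) = 15.4 / 6.94 = 2.219 mol, so n(e⁻) = 1 × 2.219 = 2.219 mol.
The cells are in series, so the same 2.219 mol of electrons passes through the second cell.
2 H⁺ + 2 e⁻ → H₂ — 2 mol e⁻ per mol H₂, so n(H₂) = 2.219/2 = 1.110 mol.
V = nRT/P = (1.110 × 8.314 × 313) / (121 × 10³) = 0.0239 m³ = 23.9 L.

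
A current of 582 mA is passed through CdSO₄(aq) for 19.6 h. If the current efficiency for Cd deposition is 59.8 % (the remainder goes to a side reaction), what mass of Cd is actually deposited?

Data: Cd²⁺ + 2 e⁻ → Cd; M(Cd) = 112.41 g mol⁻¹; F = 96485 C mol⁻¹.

14.3 g

Q = I·t = 0.5820 × 70560 = 41070 C.
n(e⁻) = 41070/96485 = 0.4256 mol; theoretically n(Cd) = 0.4256/2 = 0.2128 mol, m_theo = 23.92 g.
At 59.8 % efficiency, m_actual = 0.598 × 23.92 = 14.3 g.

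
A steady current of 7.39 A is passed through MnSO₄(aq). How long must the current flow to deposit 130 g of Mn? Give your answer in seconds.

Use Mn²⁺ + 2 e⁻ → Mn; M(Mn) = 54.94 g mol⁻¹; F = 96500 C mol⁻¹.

61800 s

n(Mn) = m/M = 130 / 54.94 = 2.366 mol.
Each Mn atom requires 2 electrons, so n(e⁻) = 2 × 2.366 = 4.732 mol.
Q = n(e⁻)·F = 4.732 × 96500 = 456700 C.
t = Q/I = 456700 / 7.390 A = 61800 s.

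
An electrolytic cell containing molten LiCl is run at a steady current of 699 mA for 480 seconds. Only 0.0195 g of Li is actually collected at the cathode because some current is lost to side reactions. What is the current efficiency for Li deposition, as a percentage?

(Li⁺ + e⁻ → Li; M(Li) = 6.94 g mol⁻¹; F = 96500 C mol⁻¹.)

Q = I·t = 0.6990 × 480.00 = 335.5 C; n(e⁻) = 335.5/96500 = 0.003477 mol.
Theoretical n(Li) = n(e⁻)/1 = 0.003477 mol, i.e. m_theo = 0.003477 × 6.94 = 0.02413 g.
Efficiency = m_actual / m_theo = 0.0195 / 0.02413 = 80.8 %.

80.8 %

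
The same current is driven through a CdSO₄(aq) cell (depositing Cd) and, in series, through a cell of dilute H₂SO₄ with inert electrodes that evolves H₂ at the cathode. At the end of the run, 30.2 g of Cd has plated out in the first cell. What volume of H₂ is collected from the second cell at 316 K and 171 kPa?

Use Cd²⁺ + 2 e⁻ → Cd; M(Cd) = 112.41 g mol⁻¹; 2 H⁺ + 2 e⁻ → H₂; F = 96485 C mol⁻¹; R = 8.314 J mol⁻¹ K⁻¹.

4.13 L

n(Cd) = 30.2 / 112.41 = 0.2687 mol, so n(e⁻) = 2 × 0.2687 = 0.5373 mol.
The cells are in series, so the same 0.5373 mol of electrons passes through the second cell.
2 H⁺ + 2 e⁻ → H₂ — 2 mol e⁻ per mol H₂, so n(H₂) = 0.5373/2 = 0.2687 mol.
V = nRT/P = (0.2687 × 8.314 × 316) / (171 × 10³) = 0.00413 m³ = 4.13 L.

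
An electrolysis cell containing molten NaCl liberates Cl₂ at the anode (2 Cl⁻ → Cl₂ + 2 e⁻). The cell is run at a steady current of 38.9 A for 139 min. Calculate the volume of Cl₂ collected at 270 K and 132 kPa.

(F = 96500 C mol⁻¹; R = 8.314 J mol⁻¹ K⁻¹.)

28.6 L

Q = I·t = 38.90 A × 8340.0 s = 324400 C.
n(e⁻) = Q/F = 324400 / 96500 = 3.362 mol.
2 electrons are transferred per Cl₂ molecule, so n(Cl₂) = 3.362 / 2 = 1.681 mol.
V = nRT/P = (1.681 × 8.314 × 270) / (132 × 10³ Pa) = 0.0286 m³ = 28.6 L.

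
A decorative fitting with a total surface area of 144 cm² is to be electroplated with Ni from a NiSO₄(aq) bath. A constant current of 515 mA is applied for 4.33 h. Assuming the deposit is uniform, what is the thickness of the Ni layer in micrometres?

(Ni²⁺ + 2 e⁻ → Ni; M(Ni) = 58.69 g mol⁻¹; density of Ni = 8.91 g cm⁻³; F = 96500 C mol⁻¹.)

19.0 μm

Q = I·t = 0.5150 × 15588 = 8028 C; n(e⁻) = 0.08319 mol.
n(Ni) = n(e⁻)/2 = 0.04159 mol, so m = 0.04159 × 58.69 = 2.441 g.
Volume = m/ρ = 2.441 / 8.91 = 0.2740 cm³.
Thickness = V/A = 0.2740 / 144 = 0.00190 cm = 19.0 μm.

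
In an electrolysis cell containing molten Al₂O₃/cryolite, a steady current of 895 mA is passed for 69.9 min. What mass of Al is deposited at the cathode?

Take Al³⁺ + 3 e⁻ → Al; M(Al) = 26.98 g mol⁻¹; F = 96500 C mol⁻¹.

Q = I·t = 0.8950 A × 4194.0 s = 3754 C.
n(e⁻) = Q/F = 3754 / 96500 = 0.03890 mol.
Al³⁺ + 3 e⁻ → Al, so n(Al) = n(e⁻)/3 = 0.01297 mol.
m = n·M = 0.01297 × 26.98 = 0.350 g.

0.350 g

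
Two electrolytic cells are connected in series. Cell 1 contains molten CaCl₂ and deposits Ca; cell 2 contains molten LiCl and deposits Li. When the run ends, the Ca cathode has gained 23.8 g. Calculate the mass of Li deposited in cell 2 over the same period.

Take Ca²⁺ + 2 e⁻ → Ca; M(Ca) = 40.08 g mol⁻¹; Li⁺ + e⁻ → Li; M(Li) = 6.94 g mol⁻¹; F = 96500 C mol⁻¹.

n(Ca) = 23.8 / 40.08 = 0.5938 mol.
Since Ca²⁺ + 2 e⁻ → Ca, n(e⁻) passed = 2 × 0.5938 = 1.188 mol.
Cells in series carry the same charge, so the same 1.188 mol of electrons passes through cell 2.
Li⁺ + e⁻ → Li, so n(Li) = 1.188 / 1 = 1.188 mol.
m(Li) = 1.188 × 6.94 = 8.24 g.

8.24 g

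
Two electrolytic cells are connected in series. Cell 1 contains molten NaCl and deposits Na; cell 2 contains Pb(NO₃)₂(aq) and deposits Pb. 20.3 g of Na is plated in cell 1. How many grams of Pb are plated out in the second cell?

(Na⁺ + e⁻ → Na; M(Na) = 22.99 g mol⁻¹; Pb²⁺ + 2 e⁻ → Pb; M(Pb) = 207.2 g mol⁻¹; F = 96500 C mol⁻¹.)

n(Na) = 20.3 / 22.99 = 0.8830 mol.
Since Na⁺ + e⁻ → Na, n(e⁻) passed = 1 × 0.8830 = 0.8830 mol.
Cells in series carry the same charge, so the same 0.8830 mol of electrons passes through cell 2.
Pb²⁺ + 2 e⁻ → Pb, so n(Pb) = 0.8830 / 2 = 0.4415 mol.
m(Pb) = 0.4415 × 207.2 = 91.5 g.

91.5 g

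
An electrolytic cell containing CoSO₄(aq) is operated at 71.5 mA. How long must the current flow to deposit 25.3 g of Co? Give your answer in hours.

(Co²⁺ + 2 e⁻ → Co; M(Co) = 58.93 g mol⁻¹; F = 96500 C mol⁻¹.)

n(Co) = m/M = 25.3 / 58.93 = 0.4293 mol.
Each Co atom requires 2 electrons, so n(e⁻) = 2 × 0.4293 = 0.8586 mol.
Q = n(e⁻)·F = 0.8586 × 96500 = 82860 C.
t = Q/I = 82860 / 0.07150 A = 1159000 s = 322 h.

322 h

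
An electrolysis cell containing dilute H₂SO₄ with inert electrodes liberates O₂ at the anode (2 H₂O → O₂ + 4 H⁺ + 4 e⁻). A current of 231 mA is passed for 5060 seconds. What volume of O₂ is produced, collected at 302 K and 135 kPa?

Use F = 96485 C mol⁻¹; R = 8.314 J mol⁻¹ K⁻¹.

Q = I·t = 0.2310 A × 5060.0 s = 1169 C.
n(e⁻) = Q/F = 1169 / 96485 = 0.01211 mol.
4 electrons are transferred per O₂ molecule, so n(O₂) = 0.01211 / 4 = 0.003029 mol.
V = nRT/P = (0.003029 × 8.314 × 302) / (135 × 10³ Pa) = 5.63 × 10⁻⁵ m³ = 0.0563 L.

0.0563 L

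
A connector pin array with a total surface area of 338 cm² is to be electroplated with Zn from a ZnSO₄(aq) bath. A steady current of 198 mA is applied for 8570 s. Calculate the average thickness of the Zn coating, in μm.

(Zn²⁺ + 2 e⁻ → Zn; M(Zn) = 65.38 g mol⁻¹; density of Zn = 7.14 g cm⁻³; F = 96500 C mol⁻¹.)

2.38 μm

Q = I·t = 0.1980 × 8570.0 = 1697 C; n(e⁻) = 0.01758 mol.
n(Zn) = n(e⁻)/2 = 0.008792 mol, so m = 0.008792 × 65.38 = 0.5748 g.
Volume = m/ρ = 0.5748 / 7.14 = 0.08051 cm³.
Thickness = V/A = 0.08051 / 338 = 2.38 × 10⁻⁴ cm = 2.38 μm.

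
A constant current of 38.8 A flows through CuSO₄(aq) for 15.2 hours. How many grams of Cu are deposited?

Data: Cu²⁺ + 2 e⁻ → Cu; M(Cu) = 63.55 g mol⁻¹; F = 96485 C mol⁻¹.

699 g

Q = I·t = 38.80 A × 54720 s = 2123000 C.
n(e⁻) = Q/F = 2123000 / 96485 = 22.00 mol.
Cu²⁺ + 2 e⁻ → Cu, so n(Cu) = n(e⁻)/2 = 11.00 mol.
m = n·M = 11.00 × 63.55 = 699 g.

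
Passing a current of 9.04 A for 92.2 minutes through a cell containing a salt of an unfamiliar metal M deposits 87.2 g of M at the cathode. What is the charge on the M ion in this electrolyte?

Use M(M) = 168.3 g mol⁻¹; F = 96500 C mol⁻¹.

+1

Q = I·t = 9.040 A × 5532.0 s = 50010 C, so n(e⁻) = 50010/96500 = 0.5182 mol.
n(M) deposited = 87.2 / 168.3 = 0.5181 mol.
Electrons per atom = n(e⁻)/n(M) = 0.5182 / 0.5181 = 1.00 ≈ 1, so the ion is M⁺.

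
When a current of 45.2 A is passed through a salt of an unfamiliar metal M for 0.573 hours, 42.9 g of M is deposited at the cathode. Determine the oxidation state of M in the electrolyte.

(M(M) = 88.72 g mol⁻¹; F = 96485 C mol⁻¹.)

+2

Q = I·t = 45.20 A × 2062.8 s = 93240 C, so n(e⁻) = 93240/96485 = 0.9664 mol.
n(M) deposited = 42.9 / 88.72 = 0.4835 mol.
Electrons per atom = n(e⁻)/n(M) = 0.9664 / 0.4835 = 2.00 ≈ 2, so the ion is M²⁺.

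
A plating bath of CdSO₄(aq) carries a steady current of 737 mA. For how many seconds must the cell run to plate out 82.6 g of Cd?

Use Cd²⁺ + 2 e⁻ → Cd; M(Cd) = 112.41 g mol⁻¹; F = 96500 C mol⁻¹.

n(Cd) = m/M = 82.6 / 112.41 = 0.7348 mol.
Each Cd atom requires 2 electrons, so n(e⁻) = 2 × 0.7348 = 1.470 mol.
Q = n(e⁻)·F = 1.470 × 96500 = 141800 C.
t = Q/I = 141800 / 0.7370 A = 192400 s.

1.92 × 10⁵ s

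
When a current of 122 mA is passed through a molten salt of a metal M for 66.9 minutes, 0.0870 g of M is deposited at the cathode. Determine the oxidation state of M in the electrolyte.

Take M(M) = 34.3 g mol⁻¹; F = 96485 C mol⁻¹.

Q = I·t = 0.1220 A × 4014.0 s = 489.7 C, so n(e⁻) = 489.7/96485 = 0.005075 mol.
n(M) deposited = 0.0870 / 34.3 = 0.002536 mol.
Electrons per atom = n(e⁻)/n(M) = 0.005075 / 0.002536 = 2.00 ≈ 2, so the ion is M²⁺.

+2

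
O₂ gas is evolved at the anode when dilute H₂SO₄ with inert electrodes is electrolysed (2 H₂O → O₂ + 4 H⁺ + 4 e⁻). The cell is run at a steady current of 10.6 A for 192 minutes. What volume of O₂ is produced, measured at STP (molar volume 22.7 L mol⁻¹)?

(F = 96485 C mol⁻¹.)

7.18 L

Q = I·t = 10.60 A × 11520 s = 122100 C.
n(e⁻) = Q/F = 122100 / 96485 = 1.266 mol.
4 electrons are transferred per O₂ molecule, so n(O₂) = 1.266 / 4 = 0.3164 mol.
V = n × V_m = 0.3164 × 22.7 = 7.18 L.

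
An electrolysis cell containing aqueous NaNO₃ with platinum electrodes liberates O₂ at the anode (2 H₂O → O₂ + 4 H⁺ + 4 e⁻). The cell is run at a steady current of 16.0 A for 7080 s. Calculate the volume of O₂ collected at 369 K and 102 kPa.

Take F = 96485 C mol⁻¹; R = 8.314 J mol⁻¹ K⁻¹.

8.83 L

Q = I·t = 16.00 A × 7080.0 s = 113300 C.
n(e⁻) = Q/F = 113300 / 96485 = 1.174 mol.
4 electrons are transferred per O₂ molecule, so n(O₂) = 1.174 / 4 = 0.2935 mol.
V = nRT/P = (0.2935 × 8.314 × 369) / (102 × 10³ Pa) = 0.00883 m³ = 8.83 L.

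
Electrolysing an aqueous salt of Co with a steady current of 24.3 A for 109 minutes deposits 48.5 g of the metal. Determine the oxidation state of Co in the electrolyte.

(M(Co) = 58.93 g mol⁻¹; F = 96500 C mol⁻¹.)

+2

Q = I·t = 24.30 A × 6540.0 s = 158900 C, so n(e⁻) = 158900/96500 = 1.647 mol.
n(Co) deposited = 48.5 / 58.93 = 0.8230 mol.
Electrons per atom = n(e⁻)/n(Co) = 1.647 / 0.8230 = 2.00 ≈ 2, so the ion is Co²⁺.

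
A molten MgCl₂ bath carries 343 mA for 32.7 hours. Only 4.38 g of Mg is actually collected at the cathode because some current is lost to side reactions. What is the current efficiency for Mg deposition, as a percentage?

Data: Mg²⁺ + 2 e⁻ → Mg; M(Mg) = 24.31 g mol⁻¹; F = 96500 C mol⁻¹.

86.1 %

Q = I·t = 0.3430 × 117720 = 40380 C; n(e⁻) = 40380/96500 = 0.4184 mol.
Theoretical n(Mg) = n(e⁻)/2 = 0.2092 mol, i.e. m_theo = 0.2092 × 24.31 = 5.086 g.
Efficiency = m_actual / m_theo = 4.38 / 5.086 = 86.1 %.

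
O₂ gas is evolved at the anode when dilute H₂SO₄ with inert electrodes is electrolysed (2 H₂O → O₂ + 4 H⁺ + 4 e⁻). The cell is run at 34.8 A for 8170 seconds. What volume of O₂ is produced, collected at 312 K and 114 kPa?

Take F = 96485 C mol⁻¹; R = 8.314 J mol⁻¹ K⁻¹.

Q = I·t = 34.80 A × 8170.0 s = 284300 C.
n(e⁻) = Q/F = 284300 / 96485 = 2.947 mol.
4 electrons are transferred per O₂ molecule, so n(O₂) = 2.947 / 4 = 0.7367 mol.
V = nRT/P = (0.7367 × 8.314 × 312) / (114 × 10³ Pa) = 0.0168 m³ = 16.8 L.

16.8 L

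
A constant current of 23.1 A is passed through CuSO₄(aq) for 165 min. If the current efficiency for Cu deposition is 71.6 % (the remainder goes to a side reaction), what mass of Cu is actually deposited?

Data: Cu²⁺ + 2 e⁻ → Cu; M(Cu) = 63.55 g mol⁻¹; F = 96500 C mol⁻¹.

53.9 g

Q = I·t = 23.10 × 9900.0 = 228700 C.
n(e⁻) = 228700/96500 = 2.370 mol; theoretically n(Cu) = 2.370/2 = 1.185 mol, m_theo = 75.30 g.
At 71.6 % efficiency, m_actual = 0.716 × 75.30 = 53.9 g.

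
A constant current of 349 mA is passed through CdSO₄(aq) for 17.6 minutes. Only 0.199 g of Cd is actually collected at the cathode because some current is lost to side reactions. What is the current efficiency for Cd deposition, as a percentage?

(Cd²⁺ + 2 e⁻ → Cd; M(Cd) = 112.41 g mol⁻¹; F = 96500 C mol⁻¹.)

Q = I·t = 0.3490 × 1056.0 = 368.5 C; n(e⁻) = 368.5/96500 = 0.003819 mol.
Theoretical n(Cd) = n(e⁻)/2 = 0.001910 mol, i.e. m_theo = 0.001910 × 112.41 = 0.2147 g.
Efficiency = m_actual / m_theo = 0.199 / 0.2147 = 92.7 %.

92.7 %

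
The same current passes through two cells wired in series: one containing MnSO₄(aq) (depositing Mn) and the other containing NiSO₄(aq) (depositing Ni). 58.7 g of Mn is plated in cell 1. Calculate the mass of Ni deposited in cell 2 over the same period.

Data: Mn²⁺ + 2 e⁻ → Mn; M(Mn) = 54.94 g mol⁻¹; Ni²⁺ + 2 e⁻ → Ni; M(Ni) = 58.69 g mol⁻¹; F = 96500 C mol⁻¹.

n(Mn) = 58.7 / 54.94 = 1.068 mol.
Since Mn²⁺ + 2 e⁻ → Mn, n(e⁻) passed = 2 × 1.068 = 2.137 mol.
Cells in series carry the same charge, so the same 2.137 mol of electrons passes through cell 2.
Ni²⁺ + 2 e⁻ → Ni, so n(Ni) = 2.137 / 2 = 1.068 mol.
m(Ni) = 1.068 × 58.69 = 62.7 g.

62.7 g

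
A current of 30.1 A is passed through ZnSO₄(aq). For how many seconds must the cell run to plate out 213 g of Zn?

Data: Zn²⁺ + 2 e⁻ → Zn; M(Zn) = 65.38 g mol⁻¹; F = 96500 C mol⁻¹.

20900 s

n(Zn) = m/M = 213 / 65.38 = 3.258 mol.
Each Zn atom requires 2 electrons, so n(e⁻) = 2 × 3.258 = 6.516 mol.
Q = n(e⁻)·F = 6.516 × 96500 = 628800 C.
t = Q/I = 628800 / 30.10 A = 20890 s.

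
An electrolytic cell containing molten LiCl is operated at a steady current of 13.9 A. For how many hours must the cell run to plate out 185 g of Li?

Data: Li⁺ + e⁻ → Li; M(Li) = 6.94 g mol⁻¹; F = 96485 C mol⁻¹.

n(Li) = m/M = 185 / 6.94 = 26.66 mol.
Each Li atom requires 1 electron, so n(e⁻) = 1 × 26.66 = 26.66 mol.
Q = n(e⁻)·F = 26.66 × 96485 = 2572000 C.
t = Q/I = 2572000 / 13.90 A = 185000 s = 51.4 h.

51.4 h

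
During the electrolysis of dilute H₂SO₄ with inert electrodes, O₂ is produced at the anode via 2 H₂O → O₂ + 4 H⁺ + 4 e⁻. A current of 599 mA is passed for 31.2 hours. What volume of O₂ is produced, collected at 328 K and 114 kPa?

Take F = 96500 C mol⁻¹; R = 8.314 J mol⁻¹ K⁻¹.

Q = I·t = 0.5990 A × 112320 s = 67280 C.
n(e⁻) = Q/F = 67280 / 96500 = 0.6972 mol.
4 electrons are transferred per O₂ molecule, so n(O₂) = 0.6972 / 4 = 0.1743 mol.
V = nRT/P = (0.1743 × 8.314 × 328) / (114 × 10³ Pa) = 0.00417 m³ = 4.17 L.

4.17 L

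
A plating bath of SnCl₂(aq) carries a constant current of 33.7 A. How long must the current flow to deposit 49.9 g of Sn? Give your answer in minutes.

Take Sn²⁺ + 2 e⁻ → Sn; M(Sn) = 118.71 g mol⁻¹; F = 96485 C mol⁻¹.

n(Sn) = m/M = 49.9 / 118.71 = 0.4204 mol.
Each Sn atom requires 2 electrons, so n(e⁻) = 2 × 0.4204 = 0.8407 mol.
Q = n(e⁻)·F = 0.8407 × 96485 = 81120 C.
t = Q/I = 81120 / 33.70 A = 2407 s = 40.1 min.

40.1 min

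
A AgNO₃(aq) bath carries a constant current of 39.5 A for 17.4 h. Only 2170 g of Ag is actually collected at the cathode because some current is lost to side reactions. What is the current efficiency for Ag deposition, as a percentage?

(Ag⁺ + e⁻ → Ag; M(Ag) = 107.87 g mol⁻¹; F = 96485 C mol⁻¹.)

78.4 %

Q = I·t = 39.50 × 62640 = 2474000 C; n(e⁻) = 2474000/96485 = 25.64 mol.
Theoretical n(Ag) = n(e⁻)/1 = 25.64 mol, i.e. m_theo = 25.64 × 107.87 = 2766 g.
Efficiency = m_actual / m_theo = 2170 / 2766 = 78.4 %.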